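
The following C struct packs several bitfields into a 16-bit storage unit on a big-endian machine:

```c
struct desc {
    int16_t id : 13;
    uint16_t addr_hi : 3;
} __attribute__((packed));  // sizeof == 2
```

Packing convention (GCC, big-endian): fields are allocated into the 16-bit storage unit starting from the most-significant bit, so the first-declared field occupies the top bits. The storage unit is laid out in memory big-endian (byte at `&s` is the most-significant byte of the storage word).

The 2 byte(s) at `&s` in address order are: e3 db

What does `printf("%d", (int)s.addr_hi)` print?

3

[0]=0xe3 [1]=0xdb (big-endian) → word 0xe3db
id [3+:13] = (word>>3) & 0x1fff = 7291
addr_hi [0+:3] = (word>>0) & 0x7 = 3  ←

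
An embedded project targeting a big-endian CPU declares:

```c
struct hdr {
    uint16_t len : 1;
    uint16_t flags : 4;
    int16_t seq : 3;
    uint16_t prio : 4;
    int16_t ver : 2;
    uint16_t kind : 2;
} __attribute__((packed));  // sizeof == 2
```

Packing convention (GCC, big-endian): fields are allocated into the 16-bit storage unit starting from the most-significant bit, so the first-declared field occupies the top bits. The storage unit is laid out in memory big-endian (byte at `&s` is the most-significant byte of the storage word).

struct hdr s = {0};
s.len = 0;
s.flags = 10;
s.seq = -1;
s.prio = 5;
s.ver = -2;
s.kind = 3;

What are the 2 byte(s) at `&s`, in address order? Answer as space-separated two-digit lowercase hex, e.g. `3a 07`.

len (1b) val=0 bits=0x0 at bit 15: 0x0000
flags (4b) val=10 bits=0xa at bit 11: 0x5000
seq (3b) val=-1 bits=0x7 at bit 8: 0x5700
prio (4b) val=5 bits=0x5 at bit 4: 0x5750
ver (2b) val=-2 bits=0x2 at bit 2: 0x5758
kind (2b) val=3 bits=0x3 at bit 0: 0x575b
word = 0x575b → big-endian bytes:
  [0]=0x57  [1]=0x5b

57 5b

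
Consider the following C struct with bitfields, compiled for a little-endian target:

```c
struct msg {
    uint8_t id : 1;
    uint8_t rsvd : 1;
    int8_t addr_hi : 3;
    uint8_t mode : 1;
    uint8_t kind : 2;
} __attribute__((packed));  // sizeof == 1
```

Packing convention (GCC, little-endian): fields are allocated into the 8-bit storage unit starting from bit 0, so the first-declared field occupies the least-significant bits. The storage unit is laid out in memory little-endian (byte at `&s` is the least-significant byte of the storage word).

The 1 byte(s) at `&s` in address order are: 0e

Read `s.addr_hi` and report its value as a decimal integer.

3

[0]=0x0e (little-endian) → word 0x0e
id [0+:1] = (word>>0) & 0x1 = 0
rsvd [1+:1] = (word>>1) & 0x1 = 1
addr_hi [2+:3] = (word>>2) & 0x7 = 3  ←
mode [5+:1] = (word>>5) & 0x1 = 0
kind [6+:2] = (word>>6) & 0x3 = 0
addr_hi signed 3b, MSB=0: value = 3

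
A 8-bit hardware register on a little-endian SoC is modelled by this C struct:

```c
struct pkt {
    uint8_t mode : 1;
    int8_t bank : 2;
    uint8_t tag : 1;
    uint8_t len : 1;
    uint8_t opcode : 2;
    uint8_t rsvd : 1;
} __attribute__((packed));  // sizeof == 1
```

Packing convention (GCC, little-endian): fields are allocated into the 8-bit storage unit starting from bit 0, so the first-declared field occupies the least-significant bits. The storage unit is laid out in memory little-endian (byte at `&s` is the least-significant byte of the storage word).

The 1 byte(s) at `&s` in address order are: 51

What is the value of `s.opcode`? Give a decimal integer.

2

[0]=0x51 (little-endian) → word 0x51
mode:1 @ bit 0 → (0x51>>0)&0x1 = 0x1
bank:2 @ bit 1 → (0x51>>1)&0x3 = 0x0
tag:1 @ bit 3 → (0x51>>3)&0x1 = 0x0
len:1 @ bit 4 → (0x51>>4)&0x1 = 0x1
opcode:2 @ bit 5 → (0x51>>5)&0x3 = 0x2  ←
rsvd:1 @ bit 7 → (0x51>>7)&0x1 = 0x0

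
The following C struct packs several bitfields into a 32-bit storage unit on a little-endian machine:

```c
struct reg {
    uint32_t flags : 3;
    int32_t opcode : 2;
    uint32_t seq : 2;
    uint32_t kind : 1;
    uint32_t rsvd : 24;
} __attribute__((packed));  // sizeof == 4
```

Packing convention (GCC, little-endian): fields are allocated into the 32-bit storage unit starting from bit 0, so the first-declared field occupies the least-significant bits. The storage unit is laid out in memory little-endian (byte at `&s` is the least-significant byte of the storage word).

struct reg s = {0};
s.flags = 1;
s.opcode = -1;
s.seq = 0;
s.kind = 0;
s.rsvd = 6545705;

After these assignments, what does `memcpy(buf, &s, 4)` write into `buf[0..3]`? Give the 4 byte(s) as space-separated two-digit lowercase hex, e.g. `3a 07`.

19 29 e1 63

flags:3 = 1 → 0x1 << 0 → word 0x00000001
opcode:2 = -1 → 0x3 << 3 → word 0x00000019
seq:2 = 0 → 0x0 << 5 → word 0x00000019
kind:1 = 0 → 0x0 << 7 → word 0x00000019
rsvd:24 = 6545705 → 0x63e129 << 8 → word 0x63e12919
word = 0x63e12919 → little-endian bytes:
  [0]=0x19  [1]=0x29  [2]=0xe1  [3]=0x63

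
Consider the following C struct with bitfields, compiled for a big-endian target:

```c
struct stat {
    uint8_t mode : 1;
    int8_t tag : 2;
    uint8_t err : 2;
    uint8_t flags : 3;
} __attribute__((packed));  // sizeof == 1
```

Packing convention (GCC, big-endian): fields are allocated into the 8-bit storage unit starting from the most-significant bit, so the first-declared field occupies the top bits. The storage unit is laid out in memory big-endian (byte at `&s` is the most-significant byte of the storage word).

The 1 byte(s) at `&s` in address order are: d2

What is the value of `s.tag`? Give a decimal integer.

[0]=0xd2 (big-endian) → word 0xd2
mode [7+:1] = (word>>7) & 0x1 = 1
tag [5+:2] = (word>>5) & 0x3 = 2  ←
err [3+:2] = (word>>3) & 0x3 = 2
flags [0+:3] = (word>>0) & 0x7 = 2
tag signed 2b, MSB=1: 2 - 4 = -2

-2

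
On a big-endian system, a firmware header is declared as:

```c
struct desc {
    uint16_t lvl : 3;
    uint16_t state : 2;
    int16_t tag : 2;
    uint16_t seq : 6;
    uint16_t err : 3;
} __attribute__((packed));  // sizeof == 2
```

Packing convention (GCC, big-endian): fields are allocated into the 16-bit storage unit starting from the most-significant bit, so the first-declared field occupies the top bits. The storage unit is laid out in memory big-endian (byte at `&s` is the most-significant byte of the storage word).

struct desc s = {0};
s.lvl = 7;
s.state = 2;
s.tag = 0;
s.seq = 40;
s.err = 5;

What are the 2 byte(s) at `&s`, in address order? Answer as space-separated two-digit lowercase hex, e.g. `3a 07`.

f1 45

lvl (3b) val=7 bits=0x7 at bit 13: 0xe000
state (2b) val=2 bits=0x2 at bit 11: 0xf000
tag (2b) val=0 bits=0x0 at bit 9: 0xf000
seq (6b) val=40 bits=0x28 at bit 3: 0xf140
err (3b) val=5 bits=0x5 at bit 0: 0xf145
word = 0xf145 → big-endian bytes:
  [0]=0xf1  [1]=0x45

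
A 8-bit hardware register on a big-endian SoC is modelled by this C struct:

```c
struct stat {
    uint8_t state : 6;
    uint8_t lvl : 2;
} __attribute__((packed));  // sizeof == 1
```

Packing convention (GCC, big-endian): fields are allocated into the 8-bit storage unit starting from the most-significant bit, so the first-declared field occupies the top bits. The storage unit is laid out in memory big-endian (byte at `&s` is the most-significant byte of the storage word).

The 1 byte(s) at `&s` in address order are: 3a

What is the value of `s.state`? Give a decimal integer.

[0]=0x3a (big-endian) → word 0x3a
state:6 @ bit 2 → (0x3a>>2)&0x3f = 0xe  ←
lvl:2 @ bit 0 → (0x3a>>0)&0x3 = 0x2

14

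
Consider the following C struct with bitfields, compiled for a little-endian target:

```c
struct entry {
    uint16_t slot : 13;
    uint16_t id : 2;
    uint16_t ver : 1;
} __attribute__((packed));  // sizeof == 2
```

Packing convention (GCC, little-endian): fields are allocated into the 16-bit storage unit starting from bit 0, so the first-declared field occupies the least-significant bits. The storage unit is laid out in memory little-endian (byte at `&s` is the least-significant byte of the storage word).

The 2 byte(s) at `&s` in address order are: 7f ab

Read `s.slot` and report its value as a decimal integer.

[0]=0x7f [1]=0xab (little-endian) → word 0xab7f
slot [0+:13] = (word>>0) & 0x1fff = 2943  ←
id [13+:2] = (word>>13) & 0x3 = 1
ver [15+:1] = (word>>15) & 0x1 = 1

2943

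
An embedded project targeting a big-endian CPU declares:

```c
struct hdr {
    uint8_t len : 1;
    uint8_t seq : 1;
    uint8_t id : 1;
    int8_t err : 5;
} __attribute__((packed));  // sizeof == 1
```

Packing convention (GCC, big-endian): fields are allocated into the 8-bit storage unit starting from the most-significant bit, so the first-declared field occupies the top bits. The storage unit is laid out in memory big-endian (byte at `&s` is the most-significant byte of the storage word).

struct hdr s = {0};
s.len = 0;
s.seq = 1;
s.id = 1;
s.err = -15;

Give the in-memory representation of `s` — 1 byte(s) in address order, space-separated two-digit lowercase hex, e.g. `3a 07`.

len (1b) val=0 bits=0x0 at bit 7: 0x00
seq (1b) val=1 bits=0x1 at bit 6: 0x40
id (1b) val=1 bits=0x1 at bit 5: 0x60
err (5b) val=-15 bits=0x11 at bit 0: 0x71
word = 0x71 → big-endian bytes:
  [0]=0x71

71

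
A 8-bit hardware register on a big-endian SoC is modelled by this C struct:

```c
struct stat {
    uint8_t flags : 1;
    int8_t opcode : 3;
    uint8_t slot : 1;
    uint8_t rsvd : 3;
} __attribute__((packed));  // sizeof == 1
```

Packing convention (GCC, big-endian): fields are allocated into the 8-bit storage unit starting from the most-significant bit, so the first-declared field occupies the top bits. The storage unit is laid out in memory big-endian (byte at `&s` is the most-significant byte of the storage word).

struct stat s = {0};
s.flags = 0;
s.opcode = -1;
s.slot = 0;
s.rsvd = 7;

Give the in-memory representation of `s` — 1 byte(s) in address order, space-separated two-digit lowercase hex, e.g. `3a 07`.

77

flags (1b) val=0 bits=0x0 at bit 7: 0x00
opcode (3b) val=-1 bits=0x7 at bit 4: 0x70
slot (1b) val=0 bits=0x0 at bit 3: 0x70
rsvd (3b) val=7 bits=0x7 at bit 0: 0x77
word = 0x77 → big-endian bytes:
  [0]=0x77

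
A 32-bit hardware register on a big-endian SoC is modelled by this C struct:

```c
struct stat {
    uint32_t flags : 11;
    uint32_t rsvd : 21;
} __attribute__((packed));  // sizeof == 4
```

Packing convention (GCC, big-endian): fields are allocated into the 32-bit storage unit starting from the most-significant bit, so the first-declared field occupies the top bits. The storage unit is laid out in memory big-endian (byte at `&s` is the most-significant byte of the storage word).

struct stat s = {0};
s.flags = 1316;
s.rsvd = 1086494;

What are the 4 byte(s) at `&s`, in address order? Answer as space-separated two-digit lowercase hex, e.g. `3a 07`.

a4 90 94 1e

flags:11 = 1316 → 0x524 << 21 → word 0xa4800000
rsvd:21 = 1086494 → 0x10941e << 0 → word 0xa490941e
word = 0xa490941e → big-endian bytes:
  [0]=0xa4  [1]=0x90  [2]=0x94  [3]=0x1e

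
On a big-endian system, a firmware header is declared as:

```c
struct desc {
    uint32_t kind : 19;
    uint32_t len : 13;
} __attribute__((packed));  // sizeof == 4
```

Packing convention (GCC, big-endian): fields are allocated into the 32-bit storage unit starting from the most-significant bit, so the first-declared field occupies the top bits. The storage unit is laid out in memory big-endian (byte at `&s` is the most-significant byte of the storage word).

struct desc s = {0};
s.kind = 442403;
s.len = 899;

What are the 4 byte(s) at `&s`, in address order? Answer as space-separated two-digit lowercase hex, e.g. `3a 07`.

[13+:19] kind=442403 & 0x7ffff = 0x6c023; word=0xd8046000
[0+:13] len=899 & 0x1fff = 0x383; word=0xd8046383
word = 0xd8046383 → big-endian bytes:
  [0]=0xd8  [1]=0x04  [2]=0x63  [3]=0x83

d8 04 63 83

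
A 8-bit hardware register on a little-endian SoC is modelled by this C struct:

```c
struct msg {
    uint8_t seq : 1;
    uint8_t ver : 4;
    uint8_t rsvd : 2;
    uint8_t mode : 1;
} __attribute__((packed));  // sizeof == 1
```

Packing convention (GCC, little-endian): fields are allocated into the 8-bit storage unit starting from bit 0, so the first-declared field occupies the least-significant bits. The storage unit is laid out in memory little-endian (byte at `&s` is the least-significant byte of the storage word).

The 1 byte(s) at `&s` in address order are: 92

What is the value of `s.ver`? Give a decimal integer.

9

[0]=0x92 (little-endian) → word 0x92
seq:1 @ bit 0 → (0x92>>0)&0x1 = 0x0
ver:4 @ bit 1 → (0x92>>1)&0xf = 0x9  ←
rsvd:2 @ bit 5 → (0x92>>5)&0x3 = 0x0
mode:1 @ bit 7 → (0x92>>7)&0x1 = 0x1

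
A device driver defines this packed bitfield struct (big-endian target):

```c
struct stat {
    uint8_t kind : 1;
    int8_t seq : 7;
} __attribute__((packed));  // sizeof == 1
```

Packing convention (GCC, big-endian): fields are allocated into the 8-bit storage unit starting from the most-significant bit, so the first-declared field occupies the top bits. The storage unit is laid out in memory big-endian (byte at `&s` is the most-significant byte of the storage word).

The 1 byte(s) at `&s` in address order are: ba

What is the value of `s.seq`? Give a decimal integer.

[0]=0xba (big-endian) → word 0xba
kind:1 @ bit 7 → (0xba>>7)&0x1 = 0x1
seq:7 @ bit 0 → (0xba>>0)&0x7f = 0x3a  ←
seq signed 7b, MSB=0: value = 58

58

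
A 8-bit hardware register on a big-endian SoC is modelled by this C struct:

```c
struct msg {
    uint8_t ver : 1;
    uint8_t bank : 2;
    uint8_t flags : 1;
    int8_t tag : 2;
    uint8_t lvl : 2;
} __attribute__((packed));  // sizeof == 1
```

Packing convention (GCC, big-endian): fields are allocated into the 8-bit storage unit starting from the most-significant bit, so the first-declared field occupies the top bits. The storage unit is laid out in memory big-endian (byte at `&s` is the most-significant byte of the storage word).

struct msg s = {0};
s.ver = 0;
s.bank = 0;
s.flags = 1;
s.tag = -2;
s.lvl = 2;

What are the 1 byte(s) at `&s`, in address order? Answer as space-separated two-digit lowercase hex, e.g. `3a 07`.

1a

ver (1b) val=0 bits=0x0 at bit 7: 0x00
bank (2b) val=0 bits=0x0 at bit 5: 0x00
flags (1b) val=1 bits=0x1 at bit 4: 0x10
tag (2b) val=-2 bits=0x2 at bit 2: 0x18
lvl (2b) val=2 bits=0x2 at bit 0: 0x1a
word = 0x1a → big-endian bytes:
  [0]=0x1a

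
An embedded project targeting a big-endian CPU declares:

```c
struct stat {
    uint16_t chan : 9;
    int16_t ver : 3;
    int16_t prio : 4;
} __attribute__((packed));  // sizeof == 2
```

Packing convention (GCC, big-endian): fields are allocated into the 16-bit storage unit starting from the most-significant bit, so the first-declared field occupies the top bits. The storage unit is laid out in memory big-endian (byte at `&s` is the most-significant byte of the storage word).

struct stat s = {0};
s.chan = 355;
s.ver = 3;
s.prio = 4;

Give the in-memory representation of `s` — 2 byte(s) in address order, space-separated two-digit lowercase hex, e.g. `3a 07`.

chan:9 = 355 → 0x163 << 7 → word 0xb180
ver:3 = 3 → 0x3 << 4 → word 0xb1b0
prio:4 = 4 → 0x4 << 0 → word 0xb1b4
word = 0xb1b4 → big-endian bytes:
  [0]=0xb1  [1]=0xb4

b1 b4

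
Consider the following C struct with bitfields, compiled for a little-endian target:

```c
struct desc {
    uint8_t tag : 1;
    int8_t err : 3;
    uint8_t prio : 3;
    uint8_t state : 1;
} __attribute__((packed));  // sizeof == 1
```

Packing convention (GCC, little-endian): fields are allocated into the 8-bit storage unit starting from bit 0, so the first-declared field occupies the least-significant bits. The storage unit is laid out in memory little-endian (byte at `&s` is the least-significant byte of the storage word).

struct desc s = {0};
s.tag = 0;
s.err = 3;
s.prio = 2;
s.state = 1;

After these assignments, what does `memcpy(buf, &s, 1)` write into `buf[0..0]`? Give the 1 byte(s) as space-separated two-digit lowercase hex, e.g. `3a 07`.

a6

tag (1b) val=0 bits=0x0 at bit 0: 0x00
err (3b) val=3 bits=0x3 at bit 1: 0x06
prio (3b) val=2 bits=0x2 at bit 4: 0x26
state (1b) val=1 bits=0x1 at bit 7: 0xa6
word = 0xa6 → little-endian bytes:
  [0]=0xa6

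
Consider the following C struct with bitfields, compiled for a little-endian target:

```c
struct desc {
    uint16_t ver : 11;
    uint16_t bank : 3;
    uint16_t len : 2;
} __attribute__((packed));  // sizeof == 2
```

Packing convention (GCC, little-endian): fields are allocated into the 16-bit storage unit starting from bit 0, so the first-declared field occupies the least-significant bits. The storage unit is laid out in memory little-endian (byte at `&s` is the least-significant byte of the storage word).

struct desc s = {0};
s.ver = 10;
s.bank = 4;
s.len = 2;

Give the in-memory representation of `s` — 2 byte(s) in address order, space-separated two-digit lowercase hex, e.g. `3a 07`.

0a a0

ver:11 = 10 → 0xa << 0 → word 0x000a
bank:3 = 4 → 0x4 << 11 → word 0x200a
len:2 = 2 → 0x2 << 14 → word 0xa00a
word = 0xa00a → little-endian bytes:
  [0]=0x0a  [1]=0xa0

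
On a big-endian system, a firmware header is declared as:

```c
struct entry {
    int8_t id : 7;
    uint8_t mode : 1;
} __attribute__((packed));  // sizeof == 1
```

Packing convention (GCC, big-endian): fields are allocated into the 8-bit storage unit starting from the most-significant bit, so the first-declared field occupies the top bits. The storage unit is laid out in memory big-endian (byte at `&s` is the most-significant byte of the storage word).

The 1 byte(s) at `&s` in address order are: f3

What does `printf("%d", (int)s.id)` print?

-7

[0]=0xf3 (big-endian) → word 0xf3
id [1+:7] = (word>>1) & 0x7f = 121  ←
mode [0+:1] = (word>>0) & 0x1 = 1
id signed 7b, MSB=1: 121 - 128 = -7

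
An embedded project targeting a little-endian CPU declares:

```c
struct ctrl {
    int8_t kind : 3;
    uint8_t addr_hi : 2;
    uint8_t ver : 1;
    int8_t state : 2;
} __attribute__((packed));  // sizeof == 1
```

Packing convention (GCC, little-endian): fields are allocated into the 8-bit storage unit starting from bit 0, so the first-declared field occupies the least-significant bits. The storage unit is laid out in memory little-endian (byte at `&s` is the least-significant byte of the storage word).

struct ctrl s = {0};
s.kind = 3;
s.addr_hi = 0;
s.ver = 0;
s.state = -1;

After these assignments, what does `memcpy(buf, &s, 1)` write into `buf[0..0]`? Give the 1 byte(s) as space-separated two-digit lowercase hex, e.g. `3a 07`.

[0+:3] kind=3 & 0x7 = 0x3; word=0x03
[3+:2] addr_hi=0 & 0x3 = 0x0; word=0x03
[5+:1] ver=0 & 0x1 = 0x0; word=0x03
[6+:2] state=-1 & 0x3 = 0x3; word=0xc3
word = 0xc3 → little-endian bytes:
  [0]=0xc3

c3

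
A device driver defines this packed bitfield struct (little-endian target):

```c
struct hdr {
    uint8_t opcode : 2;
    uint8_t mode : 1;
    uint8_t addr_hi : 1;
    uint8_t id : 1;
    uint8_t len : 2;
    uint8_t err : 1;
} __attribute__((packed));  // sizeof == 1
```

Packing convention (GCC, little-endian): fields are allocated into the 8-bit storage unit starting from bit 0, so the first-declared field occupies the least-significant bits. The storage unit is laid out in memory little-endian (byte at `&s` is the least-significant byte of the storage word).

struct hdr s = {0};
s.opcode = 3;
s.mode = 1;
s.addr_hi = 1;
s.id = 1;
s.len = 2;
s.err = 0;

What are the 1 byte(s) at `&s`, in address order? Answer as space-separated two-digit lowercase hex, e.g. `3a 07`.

5f

opcode (2b) val=3 bits=0x3 at bit 0: 0x03
mode (1b) val=1 bits=0x1 at bit 2: 0x07
addr_hi (1b) val=1 bits=0x1 at bit 3: 0x0f
id (1b) val=1 bits=0x1 at bit 4: 0x1f
len (2b) val=2 bits=0x2 at bit 5: 0x5f
err (1b) val=0 bits=0x0 at bit 7: 0x5f
word = 0x5f → little-endian bytes:
  [0]=0x5f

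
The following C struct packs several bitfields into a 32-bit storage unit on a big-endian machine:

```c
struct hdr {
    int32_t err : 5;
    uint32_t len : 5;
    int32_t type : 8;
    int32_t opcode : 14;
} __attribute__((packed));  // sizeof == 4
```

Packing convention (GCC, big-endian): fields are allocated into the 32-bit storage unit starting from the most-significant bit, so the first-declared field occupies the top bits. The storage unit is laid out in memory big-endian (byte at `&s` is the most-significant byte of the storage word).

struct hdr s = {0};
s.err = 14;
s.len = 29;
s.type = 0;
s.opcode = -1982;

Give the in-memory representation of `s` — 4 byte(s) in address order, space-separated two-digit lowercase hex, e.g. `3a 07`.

77 40 38 42

err:5 = 14 → 0xe << 27 → word 0x70000000
len:5 = 29 → 0x1d << 22 → word 0x77400000
type:8 = 0 → 0x0 << 14 → word 0x77400000
opcode:14 = -1982 → 0x3842 << 0 → word 0x77403842
word = 0x77403842 → big-endian bytes:
  [0]=0x77  [1]=0x40  [2]=0x38  [3]=0x42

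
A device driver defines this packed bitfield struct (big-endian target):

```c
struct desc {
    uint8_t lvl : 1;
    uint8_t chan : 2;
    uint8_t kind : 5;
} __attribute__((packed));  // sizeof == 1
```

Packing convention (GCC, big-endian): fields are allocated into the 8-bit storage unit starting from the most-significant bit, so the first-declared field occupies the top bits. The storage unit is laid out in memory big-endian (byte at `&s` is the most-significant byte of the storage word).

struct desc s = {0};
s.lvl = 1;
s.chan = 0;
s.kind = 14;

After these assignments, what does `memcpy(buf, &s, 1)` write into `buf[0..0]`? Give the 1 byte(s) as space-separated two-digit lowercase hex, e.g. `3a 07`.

lvl (1b) val=1 bits=0x1 at bit 7: 0x80
chan (2b) val=0 bits=0x0 at bit 5: 0x80
kind (5b) val=14 bits=0xe at bit 0: 0x8e
word = 0x8e → big-endian bytes:
  [0]=0x8e

8e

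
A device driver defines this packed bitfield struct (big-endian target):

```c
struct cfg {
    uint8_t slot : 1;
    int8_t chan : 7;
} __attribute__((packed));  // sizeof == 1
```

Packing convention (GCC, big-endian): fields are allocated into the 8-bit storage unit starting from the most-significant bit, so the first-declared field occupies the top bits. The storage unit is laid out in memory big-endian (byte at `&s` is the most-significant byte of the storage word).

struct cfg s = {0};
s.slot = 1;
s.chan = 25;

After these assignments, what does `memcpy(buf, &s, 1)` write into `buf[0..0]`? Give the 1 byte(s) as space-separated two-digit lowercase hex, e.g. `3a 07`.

[7+:1] slot=1 & 0x1 = 0x1; word=0x80
[0+:7] chan=25 & 0x7f = 0x19; word=0x99
word = 0x99 → big-endian bytes:
  [0]=0x99

99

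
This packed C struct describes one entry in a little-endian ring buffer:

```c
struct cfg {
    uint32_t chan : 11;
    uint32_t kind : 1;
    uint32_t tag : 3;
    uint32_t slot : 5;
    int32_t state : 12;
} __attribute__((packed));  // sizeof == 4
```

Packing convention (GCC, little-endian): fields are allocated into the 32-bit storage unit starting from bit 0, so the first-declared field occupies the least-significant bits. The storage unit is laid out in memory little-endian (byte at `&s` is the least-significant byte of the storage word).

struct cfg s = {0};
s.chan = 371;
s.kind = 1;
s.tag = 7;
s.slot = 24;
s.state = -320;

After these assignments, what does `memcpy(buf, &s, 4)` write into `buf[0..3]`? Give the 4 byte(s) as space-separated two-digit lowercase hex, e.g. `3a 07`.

[0+:11] chan=371 & 0x7ff = 0x173; word=0x00000173
[11+:1] kind=1 & 0x1 = 0x1; word=0x00000973
[12+:3] tag=7 & 0x7 = 0x7; word=0x00007973
[15+:5] slot=24 & 0x1f = 0x18; word=0x000c7973
[20+:12] state=-320 & 0xfff = 0xec0; word=0xec0c7973
word = 0xec0c7973 → little-endian bytes:
  [0]=0x73  [1]=0x79  [2]=0x0c  [3]=0xec

73 79 0c ec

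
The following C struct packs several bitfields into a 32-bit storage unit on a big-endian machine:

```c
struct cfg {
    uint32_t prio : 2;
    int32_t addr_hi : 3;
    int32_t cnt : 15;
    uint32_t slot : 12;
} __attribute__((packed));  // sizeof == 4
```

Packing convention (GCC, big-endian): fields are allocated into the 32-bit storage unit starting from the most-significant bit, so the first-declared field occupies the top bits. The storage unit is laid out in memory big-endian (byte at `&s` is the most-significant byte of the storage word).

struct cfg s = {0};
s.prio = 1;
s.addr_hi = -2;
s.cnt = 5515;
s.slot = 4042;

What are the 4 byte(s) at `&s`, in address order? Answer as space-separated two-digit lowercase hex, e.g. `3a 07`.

71 58 bf ca

prio:2 = 1 → 0x1 << 30 → word 0x40000000
addr_hi:3 = -2 → 0x6 << 27 → word 0x70000000
cnt:15 = 5515 → 0x158b << 12 → word 0x7158b000
slot:12 = 4042 → 0xfca << 0 → word 0x7158bfca
word = 0x7158bfca → big-endian bytes:
  [0]=0x71  [1]=0x58  [2]=0xbf  [3]=0xca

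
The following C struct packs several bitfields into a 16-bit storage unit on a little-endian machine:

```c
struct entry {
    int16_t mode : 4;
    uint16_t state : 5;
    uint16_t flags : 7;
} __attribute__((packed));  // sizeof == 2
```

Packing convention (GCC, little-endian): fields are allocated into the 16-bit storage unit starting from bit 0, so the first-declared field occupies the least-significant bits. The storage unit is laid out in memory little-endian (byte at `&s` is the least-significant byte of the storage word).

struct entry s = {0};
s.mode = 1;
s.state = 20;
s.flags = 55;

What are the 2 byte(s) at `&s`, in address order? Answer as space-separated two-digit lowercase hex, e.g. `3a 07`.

mode (4b) val=1 bits=0x1 at bit 0: 0x0001
state (5b) val=20 bits=0x14 at bit 4: 0x0141
flags (7b) val=55 bits=0x37 at bit 9: 0x6f41
word = 0x6f41 → little-endian bytes:
  [0]=0x41  [1]=0x6f

41 6f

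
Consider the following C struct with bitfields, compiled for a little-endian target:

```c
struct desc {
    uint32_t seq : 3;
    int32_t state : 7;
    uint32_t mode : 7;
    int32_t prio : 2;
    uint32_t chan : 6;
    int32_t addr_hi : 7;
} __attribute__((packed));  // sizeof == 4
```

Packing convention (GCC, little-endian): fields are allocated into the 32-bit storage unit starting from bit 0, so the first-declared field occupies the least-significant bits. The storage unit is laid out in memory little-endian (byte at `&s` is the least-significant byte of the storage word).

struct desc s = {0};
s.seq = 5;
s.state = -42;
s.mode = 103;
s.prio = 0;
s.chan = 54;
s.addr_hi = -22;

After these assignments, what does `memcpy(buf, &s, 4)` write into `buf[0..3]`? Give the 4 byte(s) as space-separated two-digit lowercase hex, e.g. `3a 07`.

[0+:3] seq=5 & 0x7 = 0x5; word=0x00000005
[3+:7] state=-42 & 0x7f = 0x56; word=0x000002b5
[10+:7] mode=103 & 0x7f = 0x67; word=0x00019eb5
[17+:2] prio=0 & 0x3 = 0x0; word=0x00019eb5
[19+:6] chan=54 & 0x3f = 0x36; word=0x01b19eb5
[25+:7] addr_hi=-22 & 0x7f = 0x6a; word=0xd5b19eb5
word = 0xd5b19eb5 → little-endian bytes:
  [0]=0xb5  [1]=0x9e  [2]=0xb1  [3]=0xd5

b5 9e b1 d5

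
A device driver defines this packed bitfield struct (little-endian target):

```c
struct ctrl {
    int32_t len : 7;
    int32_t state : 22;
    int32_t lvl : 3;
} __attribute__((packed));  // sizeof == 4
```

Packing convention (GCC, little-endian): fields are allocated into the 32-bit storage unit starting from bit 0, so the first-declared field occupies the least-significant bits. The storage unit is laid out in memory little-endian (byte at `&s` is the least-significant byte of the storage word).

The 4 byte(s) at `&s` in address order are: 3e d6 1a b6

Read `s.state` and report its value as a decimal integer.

[0]=0x3e [1]=0xd6 [2]=0x1a [3]=0xb6 (little-endian) → word 0xb61ad63e
len [0+:7] = (word>>0) & 0x7f = 62
state [7+:22] = (word>>7) & 0x3fffff = 2897324  ←
lvl [29+:3] = (word>>29) & 0x7 = 5
state signed 22b, MSB=1: 2897324 - 4194304 = -1296980

-1296980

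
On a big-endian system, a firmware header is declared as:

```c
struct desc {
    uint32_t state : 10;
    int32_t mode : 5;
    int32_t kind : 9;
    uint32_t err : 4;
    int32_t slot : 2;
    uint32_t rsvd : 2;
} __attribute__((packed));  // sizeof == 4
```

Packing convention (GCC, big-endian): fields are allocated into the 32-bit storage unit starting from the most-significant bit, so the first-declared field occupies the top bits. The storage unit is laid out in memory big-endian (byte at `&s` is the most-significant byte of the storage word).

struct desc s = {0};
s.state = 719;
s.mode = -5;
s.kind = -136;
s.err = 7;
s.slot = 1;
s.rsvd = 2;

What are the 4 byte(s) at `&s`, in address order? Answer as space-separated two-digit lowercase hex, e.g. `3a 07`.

b3 f7 78 76

[22+:10] state=719 & 0x3ff = 0x2cf; word=0xb3c00000
[17+:5] mode=-5 & 0x1f = 0x1b; word=0xb3f60000
[8+:9] kind=-136 & 0x1ff = 0x178; word=0xb3f77800
[4+:4] err=7 & 0xf = 0x7; word=0xb3f77870
[2+:2] slot=1 & 0x3 = 0x1; word=0xb3f77874
[0+:2] rsvd=2 & 0x3 = 0x2; word=0xb3f77876
word = 0xb3f77876 → big-endian bytes:
  [0]=0xb3  [1]=0xf7  [2]=0x78  [3]=0x76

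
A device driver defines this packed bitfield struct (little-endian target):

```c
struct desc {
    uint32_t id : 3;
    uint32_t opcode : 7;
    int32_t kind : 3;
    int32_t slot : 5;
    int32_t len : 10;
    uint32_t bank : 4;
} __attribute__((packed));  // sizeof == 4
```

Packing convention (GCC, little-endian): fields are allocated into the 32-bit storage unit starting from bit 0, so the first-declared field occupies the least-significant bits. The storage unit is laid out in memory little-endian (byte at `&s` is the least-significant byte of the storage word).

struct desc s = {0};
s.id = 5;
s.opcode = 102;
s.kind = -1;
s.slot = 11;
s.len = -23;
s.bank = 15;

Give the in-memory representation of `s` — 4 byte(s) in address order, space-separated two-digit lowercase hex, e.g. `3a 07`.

[0+:3] id=5 & 0x7 = 0x5; word=0x00000005
[3+:7] opcode=102 & 0x7f = 0x66; word=0x00000335
[10+:3] kind=-1 & 0x7 = 0x7; word=0x00001f35
[13+:5] slot=11 & 0x1f = 0xb; word=0x00017f35
[18+:10] len=-23 & 0x3ff = 0x3e9; word=0x0fa57f35
[28+:4] bank=15 & 0xf = 0xf; word=0xffa57f35
word = 0xffa57f35 → little-endian bytes:
  [0]=0x35  [1]=0x7f  [2]=0xa5  [3]=0xff

35 7f a5 ff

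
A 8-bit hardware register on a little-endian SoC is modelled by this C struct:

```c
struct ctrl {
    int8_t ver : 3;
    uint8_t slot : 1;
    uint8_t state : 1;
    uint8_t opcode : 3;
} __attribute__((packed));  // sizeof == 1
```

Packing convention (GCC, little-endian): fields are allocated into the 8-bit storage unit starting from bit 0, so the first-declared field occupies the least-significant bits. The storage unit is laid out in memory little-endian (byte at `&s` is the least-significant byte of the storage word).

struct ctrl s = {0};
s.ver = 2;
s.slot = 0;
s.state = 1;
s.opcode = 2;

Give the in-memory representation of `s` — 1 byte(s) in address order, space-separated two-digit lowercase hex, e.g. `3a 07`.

52

ver:3 = 2 → 0x2 << 0 → word 0x02
slot:1 = 0 → 0x0 << 3 → word 0x02
state:1 = 1 → 0x1 << 4 → word 0x12
opcode:3 = 2 → 0x2 << 5 → word 0x52
word = 0x52 → little-endian bytes:
  [0]=0x52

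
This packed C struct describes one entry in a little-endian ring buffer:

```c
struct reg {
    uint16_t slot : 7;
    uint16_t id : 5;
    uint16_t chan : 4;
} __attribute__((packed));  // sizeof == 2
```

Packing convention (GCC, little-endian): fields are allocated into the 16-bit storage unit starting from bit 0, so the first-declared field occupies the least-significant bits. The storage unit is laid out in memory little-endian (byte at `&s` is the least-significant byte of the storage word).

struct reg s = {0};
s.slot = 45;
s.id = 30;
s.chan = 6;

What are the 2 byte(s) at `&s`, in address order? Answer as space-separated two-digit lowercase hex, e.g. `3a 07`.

slot:7 = 45 → 0x2d << 0 → word 0x002d
id:5 = 30 → 0x1e << 7 → word 0x0f2d
chan:4 = 6 → 0x6 << 12 → word 0x6f2d
word = 0x6f2d → little-endian bytes:
  [0]=0x2d  [1]=0x6f

2d 6f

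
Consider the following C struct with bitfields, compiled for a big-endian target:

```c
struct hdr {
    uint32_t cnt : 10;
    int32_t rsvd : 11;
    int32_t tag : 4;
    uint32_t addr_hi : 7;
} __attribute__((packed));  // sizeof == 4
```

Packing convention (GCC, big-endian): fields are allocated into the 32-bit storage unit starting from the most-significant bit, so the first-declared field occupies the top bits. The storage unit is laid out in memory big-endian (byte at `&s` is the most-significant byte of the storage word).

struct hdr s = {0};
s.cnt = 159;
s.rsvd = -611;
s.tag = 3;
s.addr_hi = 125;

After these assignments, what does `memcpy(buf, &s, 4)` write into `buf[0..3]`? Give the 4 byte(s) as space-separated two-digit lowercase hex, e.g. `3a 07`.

27 ec e9 fd

[22+:10] cnt=159 & 0x3ff = 0x9f; word=0x27c00000
[11+:11] rsvd=-611 & 0x7ff = 0x59d; word=0x27ece800
[7+:4] tag=3 & 0xf = 0x3; word=0x27ece980
[0+:7] addr_hi=125 & 0x7f = 0x7d; word=0x27ece9fd
word = 0x27ece9fd → big-endian bytes:
  [0]=0x27  [1]=0xec  [2]=0xe9  [3]=0xfd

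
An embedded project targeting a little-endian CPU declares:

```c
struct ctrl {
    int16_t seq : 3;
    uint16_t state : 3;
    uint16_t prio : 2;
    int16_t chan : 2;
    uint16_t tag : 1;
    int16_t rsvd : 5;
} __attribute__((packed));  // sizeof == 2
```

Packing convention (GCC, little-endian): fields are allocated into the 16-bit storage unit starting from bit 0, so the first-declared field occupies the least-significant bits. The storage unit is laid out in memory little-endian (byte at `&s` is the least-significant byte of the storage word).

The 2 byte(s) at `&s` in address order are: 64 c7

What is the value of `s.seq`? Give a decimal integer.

[0]=0x64 [1]=0xc7 (little-endian) → word 0xc764
seq [0+:3] = (word>>0) & 0x7 = 4  ←
state [3+:3] = (word>>3) & 0x7 = 4
prio [6+:2] = (word>>6) & 0x3 = 1
chan [8+:2] = (word>>8) & 0x3 = 3
tag [10+:1] = (word>>10) & 0x1 = 1
rsvd [11+:5] = (word>>11) & 0x1f = 24
seq signed 3b, MSB=1: 4 - 8 = -4

-4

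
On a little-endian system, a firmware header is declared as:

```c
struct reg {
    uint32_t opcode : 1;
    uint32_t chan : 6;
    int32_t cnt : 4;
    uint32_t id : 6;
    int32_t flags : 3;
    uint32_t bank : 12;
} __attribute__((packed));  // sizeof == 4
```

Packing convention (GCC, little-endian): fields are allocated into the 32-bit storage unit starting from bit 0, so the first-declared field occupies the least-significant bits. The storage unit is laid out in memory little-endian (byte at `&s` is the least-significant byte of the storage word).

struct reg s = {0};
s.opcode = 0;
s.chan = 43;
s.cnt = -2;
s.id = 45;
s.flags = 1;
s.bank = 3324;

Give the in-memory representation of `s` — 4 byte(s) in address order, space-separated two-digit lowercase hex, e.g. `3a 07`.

56 6f c3 cf

opcode:1 = 0 → 0x0 << 0 → word 0x00000000
chan:6 = 43 → 0x2b << 1 → word 0x00000056
cnt:4 = -2 → 0xe << 7 → word 0x00000756
id:6 = 45 → 0x2d << 11 → word 0x00016f56
flags:3 = 1 → 0x1 << 17 → word 0x00036f56
bank:12 = 3324 → 0xcfc << 20 → word 0xcfc36f56
word = 0xcfc36f56 → little-endian bytes:
  [0]=0x56  [1]=0x6f  [2]=0xc3  [3]=0xcf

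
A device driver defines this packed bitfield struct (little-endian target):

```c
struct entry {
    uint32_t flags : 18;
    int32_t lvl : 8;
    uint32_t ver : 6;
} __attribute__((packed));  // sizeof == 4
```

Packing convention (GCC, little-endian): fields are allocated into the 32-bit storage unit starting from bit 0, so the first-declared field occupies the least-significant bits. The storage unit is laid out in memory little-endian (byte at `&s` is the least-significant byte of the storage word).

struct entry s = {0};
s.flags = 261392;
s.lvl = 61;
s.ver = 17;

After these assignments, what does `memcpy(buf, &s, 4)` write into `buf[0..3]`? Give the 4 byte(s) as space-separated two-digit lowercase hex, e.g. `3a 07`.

[0+:18] flags=261392 & 0x3ffff = 0x3fd10; word=0x0003fd10
[18+:8] lvl=61 & 0xff = 0x3d; word=0x00f7fd10
[26+:6] ver=17 & 0x3f = 0x11; word=0x44f7fd10
word = 0x44f7fd10 → little-endian bytes:
  [0]=0x10  [1]=0xfd  [2]=0xf7  [3]=0x44

10 fd f7 44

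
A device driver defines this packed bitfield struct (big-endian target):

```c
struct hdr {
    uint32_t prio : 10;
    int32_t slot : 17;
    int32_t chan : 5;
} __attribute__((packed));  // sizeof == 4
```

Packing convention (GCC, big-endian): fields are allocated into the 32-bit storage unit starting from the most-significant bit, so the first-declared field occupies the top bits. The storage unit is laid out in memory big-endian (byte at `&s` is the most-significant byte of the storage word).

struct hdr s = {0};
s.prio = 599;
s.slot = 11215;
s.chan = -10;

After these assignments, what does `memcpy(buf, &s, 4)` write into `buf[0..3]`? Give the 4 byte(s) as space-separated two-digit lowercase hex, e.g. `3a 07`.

95 c5 79 f6

prio (10b) val=599 bits=0x257 at bit 22: 0x95c00000
slot (17b) val=11215 bits=0x2bcf at bit 5: 0x95c579e0
chan (5b) val=-10 bits=0x16 at bit 0: 0x95c579f6
word = 0x95c579f6 → big-endian bytes:
  [0]=0x95  [1]=0xc5  [2]=0x79  [3]=0xf6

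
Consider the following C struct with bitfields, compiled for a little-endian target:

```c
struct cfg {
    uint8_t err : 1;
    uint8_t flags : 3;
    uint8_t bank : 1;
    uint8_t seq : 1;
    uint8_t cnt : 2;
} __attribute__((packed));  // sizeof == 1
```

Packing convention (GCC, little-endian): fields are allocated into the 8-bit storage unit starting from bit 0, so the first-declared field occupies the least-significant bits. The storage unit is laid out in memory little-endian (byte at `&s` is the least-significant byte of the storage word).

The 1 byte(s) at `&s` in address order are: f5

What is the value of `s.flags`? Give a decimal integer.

2

[0]=0xf5 (little-endian) → word 0xf5
err [0+:1] = (word>>0) & 0x1 = 1
flags [1+:3] = (word>>1) & 0x7 = 2  ←
bank [4+:1] = (word>>4) & 0x1 = 1
seq [5+:1] = (word>>5) & 0x1 = 1
cnt [6+:2] = (word>>6) & 0x3 = 3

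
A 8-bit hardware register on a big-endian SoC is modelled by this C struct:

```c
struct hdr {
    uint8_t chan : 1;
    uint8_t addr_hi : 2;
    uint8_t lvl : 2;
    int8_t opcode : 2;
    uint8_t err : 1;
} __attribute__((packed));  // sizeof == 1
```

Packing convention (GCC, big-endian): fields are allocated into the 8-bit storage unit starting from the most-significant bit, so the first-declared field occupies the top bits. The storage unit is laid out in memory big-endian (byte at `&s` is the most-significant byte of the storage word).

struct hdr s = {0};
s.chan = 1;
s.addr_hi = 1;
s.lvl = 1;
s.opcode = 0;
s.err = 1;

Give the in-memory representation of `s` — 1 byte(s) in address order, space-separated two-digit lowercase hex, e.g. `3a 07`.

a9

[7+:1] chan=1 & 0x1 = 0x1; word=0x80
[5+:2] addr_hi=1 & 0x3 = 0x1; word=0xa0
[3+:2] lvl=1 & 0x3 = 0x1; word=0xa8
[1+:2] opcode=0 & 0x3 = 0x0; word=0xa8
[0+:1] err=1 & 0x1 = 0x1; word=0xa9
word = 0xa9 → big-endian bytes:
  [0]=0xa9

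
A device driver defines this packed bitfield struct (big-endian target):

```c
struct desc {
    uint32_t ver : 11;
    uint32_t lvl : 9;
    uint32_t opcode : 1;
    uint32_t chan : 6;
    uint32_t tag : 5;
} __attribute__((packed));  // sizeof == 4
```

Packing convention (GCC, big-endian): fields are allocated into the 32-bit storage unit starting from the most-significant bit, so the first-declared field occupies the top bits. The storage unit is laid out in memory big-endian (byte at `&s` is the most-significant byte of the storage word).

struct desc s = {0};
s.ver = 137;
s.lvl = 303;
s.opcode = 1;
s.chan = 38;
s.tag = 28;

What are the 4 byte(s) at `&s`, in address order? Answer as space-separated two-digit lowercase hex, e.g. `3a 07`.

ver:11 = 137 → 0x89 << 21 → word 0x11200000
lvl:9 = 303 → 0x12f << 12 → word 0x1132f000
opcode:1 = 1 → 0x1 << 11 → word 0x1132f800
chan:6 = 38 → 0x26 << 5 → word 0x1132fcc0
tag:5 = 28 → 0x1c << 0 → word 0x1132fcdc
word = 0x1132fcdc → big-endian bytes:
  [0]=0x11  [1]=0x32  [2]=0xfc  [3]=0xdc

11 32 fc dc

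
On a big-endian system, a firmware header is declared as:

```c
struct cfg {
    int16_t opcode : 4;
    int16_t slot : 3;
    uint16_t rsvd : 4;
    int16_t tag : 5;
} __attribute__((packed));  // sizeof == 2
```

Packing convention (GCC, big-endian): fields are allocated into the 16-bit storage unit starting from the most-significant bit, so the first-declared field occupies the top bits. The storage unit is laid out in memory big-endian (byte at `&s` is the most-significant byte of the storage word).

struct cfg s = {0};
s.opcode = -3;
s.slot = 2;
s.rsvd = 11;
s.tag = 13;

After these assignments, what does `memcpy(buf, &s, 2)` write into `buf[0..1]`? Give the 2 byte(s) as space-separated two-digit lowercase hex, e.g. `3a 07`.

opcode:4 = -3 → 0xd << 12 → word 0xd000
slot:3 = 2 → 0x2 << 9 → word 0xd400
rsvd:4 = 11 → 0xb << 5 → word 0xd560
tag:5 = 13 → 0xd << 0 → word 0xd56d
word = 0xd56d → big-endian bytes:
  [0]=0xd5  [1]=0x6d

d5 6d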